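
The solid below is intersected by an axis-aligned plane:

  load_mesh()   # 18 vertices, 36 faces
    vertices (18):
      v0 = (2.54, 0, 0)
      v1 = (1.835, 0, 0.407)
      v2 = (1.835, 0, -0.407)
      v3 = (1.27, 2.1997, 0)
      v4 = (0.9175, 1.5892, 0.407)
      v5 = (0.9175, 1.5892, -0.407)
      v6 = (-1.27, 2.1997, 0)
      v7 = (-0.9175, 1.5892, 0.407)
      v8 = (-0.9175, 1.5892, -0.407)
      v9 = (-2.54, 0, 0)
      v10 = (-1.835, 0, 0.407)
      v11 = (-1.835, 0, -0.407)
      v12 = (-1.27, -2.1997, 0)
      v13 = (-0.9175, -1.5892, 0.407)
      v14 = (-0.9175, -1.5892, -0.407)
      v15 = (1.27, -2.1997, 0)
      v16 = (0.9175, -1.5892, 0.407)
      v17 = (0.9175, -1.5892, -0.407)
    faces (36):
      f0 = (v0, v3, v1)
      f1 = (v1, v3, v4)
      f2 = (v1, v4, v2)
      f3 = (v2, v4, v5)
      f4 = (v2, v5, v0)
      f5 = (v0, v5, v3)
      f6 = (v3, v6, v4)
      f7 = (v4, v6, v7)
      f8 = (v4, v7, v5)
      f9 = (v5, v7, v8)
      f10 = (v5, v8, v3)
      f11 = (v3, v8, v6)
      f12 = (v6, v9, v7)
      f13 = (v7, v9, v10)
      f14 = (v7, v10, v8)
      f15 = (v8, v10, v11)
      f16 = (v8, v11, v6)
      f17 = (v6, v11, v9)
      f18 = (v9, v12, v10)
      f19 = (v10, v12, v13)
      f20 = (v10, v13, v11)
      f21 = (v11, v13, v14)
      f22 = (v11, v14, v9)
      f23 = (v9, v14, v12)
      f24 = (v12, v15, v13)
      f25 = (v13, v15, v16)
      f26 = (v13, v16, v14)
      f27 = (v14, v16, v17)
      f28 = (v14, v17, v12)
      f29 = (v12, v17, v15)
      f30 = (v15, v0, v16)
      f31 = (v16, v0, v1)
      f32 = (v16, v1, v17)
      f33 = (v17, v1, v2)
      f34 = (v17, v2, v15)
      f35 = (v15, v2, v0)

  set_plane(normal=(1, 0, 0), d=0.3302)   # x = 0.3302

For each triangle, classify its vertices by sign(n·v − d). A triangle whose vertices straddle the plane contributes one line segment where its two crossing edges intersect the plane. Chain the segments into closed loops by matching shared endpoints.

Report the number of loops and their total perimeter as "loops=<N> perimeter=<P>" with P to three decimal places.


Straddling triangles (12 of 36):
  (v3,v6,v4) [+-+] → (0.3302, 2.1997, 0)–(0.3302, 1.75311, 0.297729)  len=0.5367
  (v4,v6,v7) [+--] → (0.3302, 1.75311, 0.297729)–(0.3302, 1.5892, 0.407)  len=0.1970
  (v4,v7,v5) [+-+] → (0.3302, 1.5892, 0.407)–(0.3302, 1.5892, -0.146476)  len=0.5535
  (v5,v7,v8) [+--] → (0.3302, 1.5892, -0.146476)–(0.3302, 1.5892, -0.407)  len=0.2605
  (v5,v8,v3) [+-+] → (0.3302, 1.5892, -0.407)–(0.3302, 1.93742, -0.174857)  len=0.4185
  (v3,v8,v6) [+--] → (0.3302, 1.93742, -0.174857)–(0.3302, 2.1997, 0)  len=0.3152
  (v12,v15,v13) [-+-] → (0.3302, -2.1997, 0)–(0.3302, -1.93742, 0.174857)  len=0.3152
  (v13,v15,v16) [-++] → (0.3302, -1.93742, 0.174857)–(0.3302, -1.5892, 0.407)  len=0.4185
  (v13,v16,v14) [-+-] → (0.3302, -1.5892, 0.407)–(0.3302, -1.5892, 0.146476)  len=0.2605
  (v14,v16,v17) [-++] → (0.3302, -1.5892, 0.146476)–(0.3302, -1.5892, -0.407)  len=0.5535
  (v14,v17,v12) [-+-] → (0.3302, -1.5892, -0.407)–(0.3302, -1.75311, -0.297729)  len=0.1970
  (v12,v17,v15) [-++] → (0.3302, -1.75311, -0.297729)–(0.3302, -2.1997, 0)  len=0.5367

Chained into 2 loop(s):
  loop 1: 6 segments, perimeter = 2.2815
  loop 2: 6 segments, perimeter = 2.2815
Total perimeter = 4.563

loops=2 perimeter=4.563


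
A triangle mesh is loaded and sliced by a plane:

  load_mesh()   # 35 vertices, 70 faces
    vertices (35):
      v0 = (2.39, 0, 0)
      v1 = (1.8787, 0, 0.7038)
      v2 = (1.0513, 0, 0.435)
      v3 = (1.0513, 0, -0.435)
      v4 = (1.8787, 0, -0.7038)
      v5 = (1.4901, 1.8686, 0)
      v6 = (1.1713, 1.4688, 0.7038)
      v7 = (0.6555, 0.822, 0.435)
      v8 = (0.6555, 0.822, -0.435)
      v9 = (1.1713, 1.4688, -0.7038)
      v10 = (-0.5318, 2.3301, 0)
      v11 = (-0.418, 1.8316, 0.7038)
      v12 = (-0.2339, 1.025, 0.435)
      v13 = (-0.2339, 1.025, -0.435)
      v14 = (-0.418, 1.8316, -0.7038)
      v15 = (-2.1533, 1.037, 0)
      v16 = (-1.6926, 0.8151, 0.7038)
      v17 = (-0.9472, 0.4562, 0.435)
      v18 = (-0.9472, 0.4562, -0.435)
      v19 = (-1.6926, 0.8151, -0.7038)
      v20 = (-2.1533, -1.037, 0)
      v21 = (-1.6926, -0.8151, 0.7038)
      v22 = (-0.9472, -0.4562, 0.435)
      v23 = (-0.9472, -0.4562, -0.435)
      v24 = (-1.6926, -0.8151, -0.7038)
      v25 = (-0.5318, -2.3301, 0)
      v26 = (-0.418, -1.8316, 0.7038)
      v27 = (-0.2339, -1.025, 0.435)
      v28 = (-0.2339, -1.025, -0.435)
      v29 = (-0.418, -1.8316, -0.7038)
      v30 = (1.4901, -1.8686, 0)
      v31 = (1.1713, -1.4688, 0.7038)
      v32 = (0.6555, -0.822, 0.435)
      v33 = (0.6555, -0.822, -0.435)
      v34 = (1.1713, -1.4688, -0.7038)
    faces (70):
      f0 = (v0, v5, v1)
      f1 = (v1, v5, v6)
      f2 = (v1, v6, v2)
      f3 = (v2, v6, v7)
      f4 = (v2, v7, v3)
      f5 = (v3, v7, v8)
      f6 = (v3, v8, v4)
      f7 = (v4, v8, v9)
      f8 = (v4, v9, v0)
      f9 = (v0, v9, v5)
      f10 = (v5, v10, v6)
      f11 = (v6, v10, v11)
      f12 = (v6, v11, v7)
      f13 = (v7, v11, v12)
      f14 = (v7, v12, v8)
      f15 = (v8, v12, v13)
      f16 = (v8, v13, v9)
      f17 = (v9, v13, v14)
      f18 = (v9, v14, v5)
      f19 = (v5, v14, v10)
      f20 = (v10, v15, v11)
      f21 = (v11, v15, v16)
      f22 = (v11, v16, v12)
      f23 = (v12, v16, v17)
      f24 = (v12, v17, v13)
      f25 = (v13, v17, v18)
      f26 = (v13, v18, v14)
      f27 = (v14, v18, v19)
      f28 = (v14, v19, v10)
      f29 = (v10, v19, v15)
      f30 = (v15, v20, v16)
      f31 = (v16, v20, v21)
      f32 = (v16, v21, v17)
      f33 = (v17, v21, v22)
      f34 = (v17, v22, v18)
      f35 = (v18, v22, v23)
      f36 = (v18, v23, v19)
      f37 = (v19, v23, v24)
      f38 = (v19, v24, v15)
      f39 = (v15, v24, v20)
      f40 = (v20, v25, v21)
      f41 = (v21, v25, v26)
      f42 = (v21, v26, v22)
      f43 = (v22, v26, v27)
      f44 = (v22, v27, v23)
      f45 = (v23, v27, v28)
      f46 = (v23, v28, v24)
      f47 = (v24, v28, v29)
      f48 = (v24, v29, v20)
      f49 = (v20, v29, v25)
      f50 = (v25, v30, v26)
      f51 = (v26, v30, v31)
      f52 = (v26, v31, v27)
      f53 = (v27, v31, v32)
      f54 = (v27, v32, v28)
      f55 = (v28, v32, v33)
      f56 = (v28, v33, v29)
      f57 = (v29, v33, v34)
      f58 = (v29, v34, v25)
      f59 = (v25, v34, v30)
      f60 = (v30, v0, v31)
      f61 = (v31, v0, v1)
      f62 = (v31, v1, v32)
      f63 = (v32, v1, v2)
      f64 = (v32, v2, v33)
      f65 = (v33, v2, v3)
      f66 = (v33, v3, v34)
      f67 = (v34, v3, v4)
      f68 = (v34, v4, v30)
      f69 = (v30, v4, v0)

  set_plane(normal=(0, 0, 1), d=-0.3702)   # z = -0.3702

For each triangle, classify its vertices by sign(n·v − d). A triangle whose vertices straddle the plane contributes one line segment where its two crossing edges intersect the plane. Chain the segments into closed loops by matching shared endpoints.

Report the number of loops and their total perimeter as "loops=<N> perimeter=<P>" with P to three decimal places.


Straddling triangles (28 of 70):
  (v2,v7,v3) [++-] → (1.02182, 0.0612248, -0.3702)–(1.0513, 0, -0.3702)  len=0.0680
  (v3,v7,v8) [-+-] → (1.02182, 0.0612248, -0.3702)–(0.6555, 0.822, -0.3702)  len=0.8444
  (v4,v9,v0) [--+] → (1.74896, 0.772591, -0.3702)–(2.12106, 0, -0.3702)  len=0.8575
  (v0,v9,v5) [+-+] → (1.74896, 0.772591, -0.3702)–(1.32241, 1.6583, -0.3702)  len=0.9831
  (v7,v12,v8) [++-] → (0.589255, 0.83712, -0.3702)–(0.6555, 0.822, -0.3702)  len=0.0679
  (v8,v12,v13) [-+-] → (0.589255, 0.83712, -0.3702)–(-0.2339, 1.025, -0.3702)  len=0.8443
  (v9,v14,v5) [--+] → (0.486436, 1.84914, -0.3702)–(1.32241, 1.6583, -0.3702)  len=0.8575
  (v5,v14,v10) [+-+] → (0.486436, 1.84914, -0.3702)–(-0.471941, 2.06789, -0.3702)  len=0.9830
  (v12,v17,v13) [++-] → (-0.287029, 0.982634, -0.3702)–(-0.2339, 1.025, -0.3702)  len=0.0680
  (v13,v17,v18) [-+-] → (-0.287029, 0.982634, -0.3702)–(-0.9472, 0.4562, -0.3702)  len=0.8444
  (v14,v19,v10) [--+] → (-1.14238, 1.53321, -0.3702)–(-0.471941, 2.06789, -0.3702)  len=0.8575
  (v10,v19,v15) [+-+] → (-1.14238, 1.53321, -0.3702)–(-1.91097, 0.92028, -0.3702)  len=0.9831
  (v17,v22,v18) [++-] → (-0.9472, 0.388242, -0.3702)–(-0.9472, 0.4562, -0.3702)  len=0.0680
  (v18,v22,v23) [-+-] → (-0.9472, 0.388242, -0.3702)–(-0.9472, -0.4562, -0.3702)  len=0.8444
  (v19,v24,v15) [--+] → (-1.91097, 0.0627922, -0.3702)–(-1.91097, 0.92028, -0.3702)  len=0.8575
  (v15,v24,v20) [+-+] → (-1.91097, 0.0627922, -0.3702)–(-1.91097, -0.92028, -0.3702)  len=0.9831
  (v22,v27,v23) [++-] → (-0.894071, -0.498566, -0.3702)–(-0.9472, -0.4562, -0.3702)  len=0.0680
  (v23,v27,v28) [-+-] → (-0.894071, -0.498566, -0.3702)–(-0.2339, -1.025, -0.3702)  len=0.8444
  (v24,v29,v20) [--+] → (-1.24053, -1.45496, -0.3702)–(-1.91097, -0.92028, -0.3702)  len=0.8575
  (v20,v29,v25) [+-+] → (-1.24053, -1.45496, -0.3702)–(-0.471941, -2.06789, -0.3702)  len=0.9831
  (v27,v32,v28) [++-] → (-0.167655, -1.00988, -0.3702)–(-0.2339, -1.025, -0.3702)  len=0.0679
  (v28,v32,v33) [-+-] → (-0.167655, -1.00988, -0.3702)–(0.6555, -0.822, -0.3702)  len=0.8443
  (v29,v34,v25) [--+] → (0.364034, -1.87705, -0.3702)–(-0.471941, -2.06789, -0.3702)  len=0.8575
  (v25,v34,v30) [+-+] → (0.364034, -1.87705, -0.3702)–(1.32241, -1.6583, -0.3702)  len=0.9830
  (v32,v2,v33) [++-] → (0.68498, -0.760775, -0.3702)–(0.6555, -0.822, -0.3702)  len=0.0680
  (v33,v2,v3) [-+-] → (0.68498, -0.760775, -0.3702)–(1.0513, 0, -0.3702)  len=0.8444
  (v34,v4,v30) [--+] → (1.6945, -0.885713, -0.3702)–(1.32241, -1.6583, -0.3702)  len=0.8575
  (v30,v4,v0) [+-+] → (1.6945, -0.885713, -0.3702)–(2.12106, 0, -0.3702)  len=0.9831

Chained into 2 loop(s):
  loop 1: 14 segments, perimeter = 6.3862
  loop 2: 14 segments, perimeter = 12.8840
Total perimeter = 19.270

loops=2 perimeter=19.270


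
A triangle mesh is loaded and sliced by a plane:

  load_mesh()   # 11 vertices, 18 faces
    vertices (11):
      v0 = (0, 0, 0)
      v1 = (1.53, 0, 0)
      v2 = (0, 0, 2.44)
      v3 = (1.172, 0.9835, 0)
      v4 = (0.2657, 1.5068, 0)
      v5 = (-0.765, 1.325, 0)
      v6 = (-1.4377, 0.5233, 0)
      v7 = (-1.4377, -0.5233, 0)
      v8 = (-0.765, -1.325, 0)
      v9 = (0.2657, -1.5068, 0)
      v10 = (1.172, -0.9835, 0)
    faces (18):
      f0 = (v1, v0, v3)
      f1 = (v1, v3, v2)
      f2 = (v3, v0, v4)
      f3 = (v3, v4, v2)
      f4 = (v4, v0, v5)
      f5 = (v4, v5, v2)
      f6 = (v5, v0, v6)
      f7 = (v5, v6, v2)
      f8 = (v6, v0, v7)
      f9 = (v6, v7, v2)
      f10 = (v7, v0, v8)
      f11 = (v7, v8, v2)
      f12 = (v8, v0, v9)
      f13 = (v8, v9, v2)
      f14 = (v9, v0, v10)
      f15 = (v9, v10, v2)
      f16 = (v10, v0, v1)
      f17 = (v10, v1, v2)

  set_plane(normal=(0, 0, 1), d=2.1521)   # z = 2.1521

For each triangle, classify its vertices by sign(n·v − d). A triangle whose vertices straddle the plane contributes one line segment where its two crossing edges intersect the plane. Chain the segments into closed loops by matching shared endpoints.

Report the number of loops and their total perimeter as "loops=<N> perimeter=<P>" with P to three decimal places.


loops=1 perimeter=1.111

Straddling triangles (9 of 18):
  (v1,v3,v2) [--+] → (0.138286, 0.116045, 2.1521)–(0.180527, 0, 2.1521)  len=0.1235
  (v3,v4,v2) [--+] → (0.0313504, 0.17779, 2.1521)–(0.138286, 0.116045, 2.1521)  len=0.1235
  (v4,v5,v2) [--+] → (-0.0902637, 0.156339, 2.1521)–(0.0313504, 0.17779, 2.1521)  len=0.1235
  (v5,v6,v2) [--+] → (-0.169637, 0.0617451, 2.1521)–(-0.0902637, 0.156339, 2.1521)  len=0.1235
  (v6,v7,v2) [--+] → (-0.169637, -0.0617451, 2.1521)–(-0.169637, 0.0617451, 2.1521)  len=0.1235
  (v7,v8,v2) [--+] → (-0.0902637, -0.156339, 2.1521)–(-0.169637, -0.0617451, 2.1521)  len=0.1235
  (v8,v9,v2) [--+] → (0.0313504, -0.17779, 2.1521)–(-0.0902637, -0.156339, 2.1521)  len=0.1235
  (v9,v10,v2) [--+] → (0.138286, -0.116045, 2.1521)–(0.0313504, -0.17779, 2.1521)  len=0.1235
  (v10,v1,v2) [--+] → (0.180527, 0, 2.1521)–(0.138286, -0.116045, 2.1521)  len=0.1235

Chained into 1 loop(s):
  loop 1: 9 segments, perimeter = 1.1114
Total perimeter = 1.111


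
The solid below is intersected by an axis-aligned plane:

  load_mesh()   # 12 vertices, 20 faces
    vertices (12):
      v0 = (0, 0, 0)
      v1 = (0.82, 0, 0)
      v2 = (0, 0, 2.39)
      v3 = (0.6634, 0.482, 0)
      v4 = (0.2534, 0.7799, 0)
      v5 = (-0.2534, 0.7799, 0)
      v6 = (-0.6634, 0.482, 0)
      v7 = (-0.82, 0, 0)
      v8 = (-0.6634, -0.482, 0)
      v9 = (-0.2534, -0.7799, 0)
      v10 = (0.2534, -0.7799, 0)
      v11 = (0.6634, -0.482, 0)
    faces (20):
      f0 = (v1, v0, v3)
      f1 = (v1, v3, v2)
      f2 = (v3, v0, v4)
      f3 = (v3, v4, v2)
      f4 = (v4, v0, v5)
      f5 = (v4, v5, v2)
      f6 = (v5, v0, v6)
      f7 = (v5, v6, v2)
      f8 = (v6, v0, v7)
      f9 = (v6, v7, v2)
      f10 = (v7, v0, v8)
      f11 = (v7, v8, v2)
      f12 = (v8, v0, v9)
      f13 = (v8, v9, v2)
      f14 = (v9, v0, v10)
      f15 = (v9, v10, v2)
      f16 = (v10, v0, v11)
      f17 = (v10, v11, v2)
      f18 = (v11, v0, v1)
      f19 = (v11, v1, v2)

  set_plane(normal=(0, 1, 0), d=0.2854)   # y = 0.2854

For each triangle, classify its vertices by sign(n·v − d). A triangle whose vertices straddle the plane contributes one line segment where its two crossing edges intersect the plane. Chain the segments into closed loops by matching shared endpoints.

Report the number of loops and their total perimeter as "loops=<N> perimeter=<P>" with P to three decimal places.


loops=1 perimeter=4.938

Straddling triangles (10 of 20):
  (v1,v0,v3) [--+] → (0.39281, 0.2854, 0)–(0.727275, 0.2854, 0)  len=0.3345
  (v1,v3,v2) [-+-] → (0.727275, 0.2854, 0)–(0.39281, 0.2854, 0.974842)  len=1.0306
  (v3,v0,v4) [+-+] → (0.39281, 0.2854, 0)–(0.0927303, 0.2854, 0)  len=0.3001
  (v3,v4,v2) [++-] → (0.0927303, 0.2854, 1.51539)–(0.39281, 0.2854, 0.974842)  len=0.6183
  (v4,v0,v5) [+-+] → (0.0927303, 0.2854, 0)–(-0.0927303, 0.2854, 0)  len=0.1855
  (v4,v5,v2) [++-] → (-0.0927303, 0.2854, 1.51539)–(0.0927303, 0.2854, 1.51539)  len=0.1855
  (v5,v0,v6) [+-+] → (-0.0927303, 0.2854, 0)–(-0.39281, 0.2854, 0)  len=0.3001
  (v5,v6,v2) [++-] → (-0.39281, 0.2854, 0.974842)–(-0.0927303, 0.2854, 1.51539)  len=0.6183
  (v6,v0,v7) [+--] → (-0.39281, 0.2854, 0)–(-0.727275, 0.2854, 0)  len=0.3345
  (v6,v7,v2) [+--] → (-0.727275, 0.2854, 0)–(-0.39281, 0.2854, 0.974842)  len=1.0306

Chained into 1 loop(s):
  loop 1: 10 segments, perimeter = 4.9378
Total perimeter = 4.938


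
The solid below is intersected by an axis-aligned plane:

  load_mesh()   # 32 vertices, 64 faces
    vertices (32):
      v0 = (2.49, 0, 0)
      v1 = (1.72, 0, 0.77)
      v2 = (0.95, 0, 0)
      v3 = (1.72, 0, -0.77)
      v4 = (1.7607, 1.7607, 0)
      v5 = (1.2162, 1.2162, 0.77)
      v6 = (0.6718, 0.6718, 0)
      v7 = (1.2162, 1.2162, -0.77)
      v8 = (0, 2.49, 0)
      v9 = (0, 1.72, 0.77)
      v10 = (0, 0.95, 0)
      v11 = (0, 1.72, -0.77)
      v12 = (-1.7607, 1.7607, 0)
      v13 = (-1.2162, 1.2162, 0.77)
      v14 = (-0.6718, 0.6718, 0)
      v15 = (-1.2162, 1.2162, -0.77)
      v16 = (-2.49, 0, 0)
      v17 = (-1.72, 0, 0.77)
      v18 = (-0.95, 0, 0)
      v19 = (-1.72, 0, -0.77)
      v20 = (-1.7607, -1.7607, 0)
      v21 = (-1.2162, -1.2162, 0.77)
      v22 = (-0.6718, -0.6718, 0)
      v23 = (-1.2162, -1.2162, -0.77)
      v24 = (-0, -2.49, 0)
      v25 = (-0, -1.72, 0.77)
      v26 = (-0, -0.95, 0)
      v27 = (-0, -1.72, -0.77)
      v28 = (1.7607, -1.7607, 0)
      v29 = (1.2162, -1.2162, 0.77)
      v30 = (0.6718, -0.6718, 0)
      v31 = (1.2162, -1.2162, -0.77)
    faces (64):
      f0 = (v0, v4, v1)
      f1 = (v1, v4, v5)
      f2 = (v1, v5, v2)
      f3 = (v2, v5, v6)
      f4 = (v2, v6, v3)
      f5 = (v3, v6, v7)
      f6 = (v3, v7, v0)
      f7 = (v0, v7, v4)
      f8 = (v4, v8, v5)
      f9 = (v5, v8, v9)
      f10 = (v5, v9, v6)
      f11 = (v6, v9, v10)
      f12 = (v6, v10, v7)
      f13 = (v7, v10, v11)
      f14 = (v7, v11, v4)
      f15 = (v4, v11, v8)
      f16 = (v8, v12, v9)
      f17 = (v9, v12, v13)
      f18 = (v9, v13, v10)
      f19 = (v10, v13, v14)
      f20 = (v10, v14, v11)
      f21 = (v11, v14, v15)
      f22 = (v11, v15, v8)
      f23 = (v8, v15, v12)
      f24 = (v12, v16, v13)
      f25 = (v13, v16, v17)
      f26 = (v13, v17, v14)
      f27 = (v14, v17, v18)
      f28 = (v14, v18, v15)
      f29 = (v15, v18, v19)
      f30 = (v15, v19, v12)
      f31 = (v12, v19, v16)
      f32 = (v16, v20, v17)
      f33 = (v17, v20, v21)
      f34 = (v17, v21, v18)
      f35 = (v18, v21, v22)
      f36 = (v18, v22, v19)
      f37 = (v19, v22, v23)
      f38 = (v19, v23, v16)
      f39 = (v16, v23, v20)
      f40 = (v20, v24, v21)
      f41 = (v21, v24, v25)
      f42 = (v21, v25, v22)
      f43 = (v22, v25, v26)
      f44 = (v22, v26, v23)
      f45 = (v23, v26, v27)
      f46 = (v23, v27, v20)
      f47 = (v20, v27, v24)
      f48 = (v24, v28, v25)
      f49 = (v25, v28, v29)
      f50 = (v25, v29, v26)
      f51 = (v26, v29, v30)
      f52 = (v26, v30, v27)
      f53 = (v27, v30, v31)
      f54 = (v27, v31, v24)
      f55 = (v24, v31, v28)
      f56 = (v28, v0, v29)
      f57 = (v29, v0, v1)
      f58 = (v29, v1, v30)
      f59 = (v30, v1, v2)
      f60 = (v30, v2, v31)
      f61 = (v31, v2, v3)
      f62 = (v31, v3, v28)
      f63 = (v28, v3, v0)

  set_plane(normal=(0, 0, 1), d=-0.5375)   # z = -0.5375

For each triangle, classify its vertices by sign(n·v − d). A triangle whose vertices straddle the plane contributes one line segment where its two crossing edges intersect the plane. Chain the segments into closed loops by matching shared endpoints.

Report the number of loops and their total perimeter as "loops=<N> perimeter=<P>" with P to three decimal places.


loops=2 perimeter=21.063

Straddling triangles (32 of 64):
  (v2,v6,v3) [++-] → (1.4035, 0.202849, -0.5375)–(1.4875, 0, -0.5375)  len=0.2196
  (v3,v6,v7) [-+-] → (1.4035, 0.202849, -0.5375)–(1.05182, 1.05182, -0.5375)  len=0.9189
  (v3,v7,v0) [--+] → (1.60082, 0.848971, -0.5375)–(1.9525, 0, -0.5375)  len=0.9189
  (v0,v7,v4) [+-+] → (1.60082, 0.848971, -0.5375)–(1.38061, 1.38061, -0.5375)  len=0.5754
  (v6,v10,v7) [++-] → (0.848971, 1.13582, -0.5375)–(1.05182, 1.05182, -0.5375)  len=0.2196
  (v7,v10,v11) [-+-] → (0.848971, 1.13582, -0.5375)–(0, 1.4875, -0.5375)  len=0.9189
  (v7,v11,v4) [--+] → (0.53164, 1.73229, -0.5375)–(1.38061, 1.38061, -0.5375)  len=0.9189
  (v4,v11,v8) [+-+] → (0.53164, 1.73229, -0.5375)–(0, 1.9525, -0.5375)  len=0.5754
  (v10,v14,v11) [++-] → (-0.202849, 1.4035, -0.5375)–(0, 1.4875, -0.5375)  len=0.2196
  (v11,v14,v15) [-+-] → (-0.202849, 1.4035, -0.5375)–(-1.05182, 1.05182, -0.5375)  len=0.9189
  (v11,v15,v8) [--+] → (-0.848971, 1.60082, -0.5375)–(0, 1.9525, -0.5375)  len=0.9189
  (v8,v15,v12) [+-+] → (-0.848971, 1.60082, -0.5375)–(-1.38061, 1.38061, -0.5375)  len=0.5754
  (v14,v18,v15) [++-] → (-1.13582, 0.848971, -0.5375)–(-1.05182, 1.05182, -0.5375)  len=0.2196
  (v15,v18,v19) [-+-] → (-1.13582, 0.848971, -0.5375)–(-1.4875, 0, -0.5375)  len=0.9189
  (v15,v19,v12) [--+] → (-1.73229, 0.53164, -0.5375)–(-1.38061, 1.38061, -0.5375)  len=0.9189
  (v12,v19,v16) [+-+] → (-1.73229, 0.53164, -0.5375)–(-1.9525, 0, -0.5375)  len=0.5754
  (v18,v22,v19) [++-] → (-1.4035, -0.202849, -0.5375)–(-1.4875, 0, -0.5375)  len=0.2196
  (v19,v22,v23) [-+-] → (-1.4035, -0.202849, -0.5375)–(-1.05182, -1.05182, -0.5375)  len=0.9189
  (v19,v23,v16) [--+] → (-1.60082, -0.848971, -0.5375)–(-1.9525, 0, -0.5375)  len=0.9189
  (v16,v23,v20) [+-+] → (-1.60082, -0.848971, -0.5375)–(-1.38061, -1.38061, -0.5375)  len=0.5754
  (v22,v26,v23) [++-] → (-0.848971, -1.13582, -0.5375)–(-1.05182, -1.05182, -0.5375)  len=0.2196
  (v23,v26,v27) [-+-] → (-0.848971, -1.13582, -0.5375)–(0, -1.4875, -0.5375)  len=0.9189
  (v23,v27,v20) [--+] → (-0.53164, -1.73229, -0.5375)–(-1.38061, -1.38061, -0.5375)  len=0.9189
  (v20,v27,v24) [+-+] → (-0.53164, -1.73229, -0.5375)–(0, -1.9525, -0.5375)  len=0.5754
  (v26,v30,v27) [++-] → (0.202849, -1.4035, -0.5375)–(0, -1.4875, -0.5375)  len=0.2196
  (v27,v30,v31) [-+-] → (0.202849, -1.4035, -0.5375)–(1.05182, -1.05182, -0.5375)  len=0.9189
  (v27,v31,v24) [--+] → (0.848971, -1.60082, -0.5375)–(0, -1.9525, -0.5375)  len=0.9189
  (v24,v31,v28) [+-+] → (0.848971, -1.60082, -0.5375)–(1.38061, -1.38061, -0.5375)  len=0.5754
  (v30,v2,v31) [++-] → (1.13582, -0.848971, -0.5375)–(1.05182, -1.05182, -0.5375)  len=0.2196
  (v31,v2,v3) [-+-] → (1.13582, -0.848971, -0.5375)–(1.4875, 0, -0.5375)  len=0.9189
  (v31,v3,v28) [--+] → (1.73229, -0.53164, -0.5375)–(1.38061, -1.38061, -0.5375)  len=0.9189
  (v28,v3,v0) [+-+] → (1.73229, -0.53164, -0.5375)–(1.9525, 0, -0.5375)  len=0.5754

Chained into 2 loop(s):
  loop 1: 16 segments, perimeter = 9.1079
  loop 2: 16 segments, perimeter = 11.9550
Total perimeter = 21.063


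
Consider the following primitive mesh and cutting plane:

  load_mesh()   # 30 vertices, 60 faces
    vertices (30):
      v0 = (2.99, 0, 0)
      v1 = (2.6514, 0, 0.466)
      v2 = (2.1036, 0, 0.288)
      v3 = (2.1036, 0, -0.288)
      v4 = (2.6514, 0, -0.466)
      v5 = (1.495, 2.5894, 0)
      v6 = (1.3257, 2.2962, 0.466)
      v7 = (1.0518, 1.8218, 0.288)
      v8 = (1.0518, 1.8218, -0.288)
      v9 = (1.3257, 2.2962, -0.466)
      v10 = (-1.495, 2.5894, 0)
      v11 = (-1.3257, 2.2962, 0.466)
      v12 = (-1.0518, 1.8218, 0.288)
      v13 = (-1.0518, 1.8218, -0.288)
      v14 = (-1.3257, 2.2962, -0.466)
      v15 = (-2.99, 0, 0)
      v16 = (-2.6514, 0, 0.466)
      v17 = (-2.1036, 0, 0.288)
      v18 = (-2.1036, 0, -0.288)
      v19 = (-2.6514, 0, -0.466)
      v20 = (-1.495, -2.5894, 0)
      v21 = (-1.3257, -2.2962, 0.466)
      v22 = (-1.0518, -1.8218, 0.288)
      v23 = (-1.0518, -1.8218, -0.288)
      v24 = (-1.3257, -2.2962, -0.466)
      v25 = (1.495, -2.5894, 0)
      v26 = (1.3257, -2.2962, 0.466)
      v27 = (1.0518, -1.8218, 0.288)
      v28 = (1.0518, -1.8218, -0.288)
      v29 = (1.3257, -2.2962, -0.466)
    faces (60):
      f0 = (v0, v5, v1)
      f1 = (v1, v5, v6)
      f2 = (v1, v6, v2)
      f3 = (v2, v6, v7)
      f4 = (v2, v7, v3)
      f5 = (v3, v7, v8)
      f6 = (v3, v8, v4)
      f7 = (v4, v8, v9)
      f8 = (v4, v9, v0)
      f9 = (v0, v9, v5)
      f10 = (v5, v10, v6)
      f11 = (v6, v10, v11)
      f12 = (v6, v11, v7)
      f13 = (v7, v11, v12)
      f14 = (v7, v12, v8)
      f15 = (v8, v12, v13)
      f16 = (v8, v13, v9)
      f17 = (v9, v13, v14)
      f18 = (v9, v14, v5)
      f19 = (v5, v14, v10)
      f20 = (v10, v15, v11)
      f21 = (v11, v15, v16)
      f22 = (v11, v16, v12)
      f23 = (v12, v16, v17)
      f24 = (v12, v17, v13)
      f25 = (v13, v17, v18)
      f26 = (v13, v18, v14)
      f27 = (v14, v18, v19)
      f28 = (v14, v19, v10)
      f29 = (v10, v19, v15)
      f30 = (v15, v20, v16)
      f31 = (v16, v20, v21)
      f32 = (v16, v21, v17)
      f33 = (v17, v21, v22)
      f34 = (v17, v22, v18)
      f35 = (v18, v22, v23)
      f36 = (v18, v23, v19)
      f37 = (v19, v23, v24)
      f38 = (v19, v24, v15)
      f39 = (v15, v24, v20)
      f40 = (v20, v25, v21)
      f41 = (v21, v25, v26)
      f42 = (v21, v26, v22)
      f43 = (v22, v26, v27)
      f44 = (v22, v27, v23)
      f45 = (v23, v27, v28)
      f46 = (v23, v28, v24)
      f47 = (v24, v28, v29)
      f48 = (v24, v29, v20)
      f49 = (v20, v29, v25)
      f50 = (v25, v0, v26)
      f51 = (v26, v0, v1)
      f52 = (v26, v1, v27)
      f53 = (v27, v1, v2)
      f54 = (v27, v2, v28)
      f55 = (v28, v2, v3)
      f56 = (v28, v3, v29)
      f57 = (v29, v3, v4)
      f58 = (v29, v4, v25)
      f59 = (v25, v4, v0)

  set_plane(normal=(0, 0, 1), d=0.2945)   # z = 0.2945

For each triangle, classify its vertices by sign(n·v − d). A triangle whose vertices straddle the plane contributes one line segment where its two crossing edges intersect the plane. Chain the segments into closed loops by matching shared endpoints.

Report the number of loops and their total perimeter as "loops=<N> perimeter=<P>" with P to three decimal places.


loops=2 perimeter=29.398

Straddling triangles (24 of 60):
  (v0,v5,v1) [--+] → (2.22582, 0.952966, 0.2945)–(2.77601, 0, 0.2945)  len=1.1004
  (v1,v5,v6) [+-+] → (2.22582, 0.952966, 0.2945)–(1.38801, 2.40411, 0.2945)  len=1.6756
  (v1,v6,v2) [++-] → (2.07519, 0.08385, 0.2945)–(2.1236, 0, 0.2945)  len=0.0968
  (v2,v6,v7) [-+-] → (2.07519, 0.08385, 0.2945)–(1.0618, 1.83912, 0.2945)  len=2.0268
  (v5,v10,v6) [--+] → (0.28761, 2.40411, 0.2945)–(1.38801, 2.40411, 0.2945)  len=1.1004
  (v6,v10,v11) [+-+] → (0.28761, 2.40411, 0.2945)–(-1.38801, 2.40411, 0.2945)  len=1.6756
  (v6,v11,v7) [++-] → (0.964981, 1.83912, 0.2945)–(1.0618, 1.83912, 0.2945)  len=0.0968
  (v7,v11,v12) [-+-] → (0.964981, 1.83912, 0.2945)–(-1.0618, 1.83912, 0.2945)  len=2.0268
  (v10,v15,v11) [--+] → (-1.93821, 1.45114, 0.2945)–(-1.38801, 2.40411, 0.2945)  len=1.1004
  (v11,v15,v16) [+-+] → (-1.93821, 1.45114, 0.2945)–(-2.77601, 0, 0.2945)  len=1.6756
  (v11,v16,v12) [++-] → (-1.11021, 1.75527, 0.2945)–(-1.0618, 1.83912, 0.2945)  len=0.0968
  (v12,v16,v17) [-+-] → (-1.11021, 1.75527, 0.2945)–(-2.1236, 0, 0.2945)  len=2.0268
  (v15,v20,v16) [--+] → (-2.22582, -0.952966, 0.2945)–(-2.77601, 0, 0.2945)  len=1.1004
  (v16,v20,v21) [+-+] → (-2.22582, -0.952966, 0.2945)–(-1.38801, -2.40411, 0.2945)  len=1.6756
  (v16,v21,v17) [++-] → (-2.07519, -0.08385, 0.2945)–(-2.1236, 0, 0.2945)  len=0.0968
  (v17,v21,v22) [-+-] → (-2.07519, -0.08385, 0.2945)–(-1.0618, -1.83912, 0.2945)  len=2.0268
  (v20,v25,v21) [--+] → (-0.28761, -2.40411, 0.2945)–(-1.38801, -2.40411, 0.2945)  len=1.1004
  (v21,v25,v26) [+-+] → (-0.28761, -2.40411, 0.2945)–(1.38801, -2.40411, 0.2945)  len=1.6756
  (v21,v26,v22) [++-] → (-0.964981, -1.83912, 0.2945)–(-1.0618, -1.83912, 0.2945)  len=0.0968
  (v22,v26,v27) [-+-] → (-0.964981, -1.83912, 0.2945)–(1.0618, -1.83912, 0.2945)  len=2.0268
  (v25,v0,v26) [--+] → (1.93821, -1.45114, 0.2945)–(1.38801, -2.40411, 0.2945)  len=1.1004
  (v26,v0,v1) [+-+] → (1.93821, -1.45114, 0.2945)–(2.77601, 0, 0.2945)  len=1.6756
  (v26,v1,v27) [++-] → (1.11021, -1.75527, 0.2945)–(1.0618, -1.83912, 0.2945)  len=0.0968
  (v27,v1,v2) [-+-] → (1.11021, -1.75527, 0.2945)–(2.1236, 0, 0.2945)  len=2.0268

Chained into 2 loop(s):
  loop 1: 12 segments, perimeter = 16.6561
  loop 2: 12 segments, perimeter = 12.7417
Total perimeter = 29.398


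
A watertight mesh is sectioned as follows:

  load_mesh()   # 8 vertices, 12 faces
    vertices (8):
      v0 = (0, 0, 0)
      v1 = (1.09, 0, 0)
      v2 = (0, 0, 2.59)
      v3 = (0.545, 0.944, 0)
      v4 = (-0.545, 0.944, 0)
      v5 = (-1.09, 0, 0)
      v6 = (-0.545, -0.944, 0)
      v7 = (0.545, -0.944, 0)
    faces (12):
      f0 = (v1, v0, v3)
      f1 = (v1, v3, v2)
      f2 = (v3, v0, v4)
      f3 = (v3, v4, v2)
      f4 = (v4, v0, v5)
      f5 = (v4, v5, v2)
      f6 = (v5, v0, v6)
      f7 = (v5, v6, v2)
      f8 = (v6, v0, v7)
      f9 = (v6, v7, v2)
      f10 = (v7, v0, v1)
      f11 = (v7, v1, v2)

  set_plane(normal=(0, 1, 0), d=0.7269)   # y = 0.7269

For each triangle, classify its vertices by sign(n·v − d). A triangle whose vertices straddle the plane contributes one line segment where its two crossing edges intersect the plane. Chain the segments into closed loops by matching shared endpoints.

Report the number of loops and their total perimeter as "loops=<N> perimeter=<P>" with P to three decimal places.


loops=1 perimeter=3.472

Straddling triangles (6 of 12):
  (v1,v0,v3) [--+] → (0.419662, 0.7269, 0)–(0.670338, 0.7269, 0)  len=0.2507
  (v1,v3,v2) [-+-] → (0.670338, 0.7269, 0)–(0.419662, 0.7269, 0.595645)  len=0.6462
  (v3,v0,v4) [+-+] → (0.419662, 0.7269, 0)–(-0.419662, 0.7269, 0)  len=0.8393
  (v3,v4,v2) [++-] → (-0.419662, 0.7269, 0.595645)–(0.419662, 0.7269, 0.595645)  len=0.8393
  (v4,v0,v5) [+--] → (-0.419662, 0.7269, 0)–(-0.670338, 0.7269, 0)  len=0.2507
  (v4,v5,v2) [+--] → (-0.670338, 0.7269, 0)–(-0.419662, 0.7269, 0.595645)  len=0.6462

Chained into 1 loop(s):
  loop 1: 6 segments, perimeter = 3.4725
Total perimeter = 3.472


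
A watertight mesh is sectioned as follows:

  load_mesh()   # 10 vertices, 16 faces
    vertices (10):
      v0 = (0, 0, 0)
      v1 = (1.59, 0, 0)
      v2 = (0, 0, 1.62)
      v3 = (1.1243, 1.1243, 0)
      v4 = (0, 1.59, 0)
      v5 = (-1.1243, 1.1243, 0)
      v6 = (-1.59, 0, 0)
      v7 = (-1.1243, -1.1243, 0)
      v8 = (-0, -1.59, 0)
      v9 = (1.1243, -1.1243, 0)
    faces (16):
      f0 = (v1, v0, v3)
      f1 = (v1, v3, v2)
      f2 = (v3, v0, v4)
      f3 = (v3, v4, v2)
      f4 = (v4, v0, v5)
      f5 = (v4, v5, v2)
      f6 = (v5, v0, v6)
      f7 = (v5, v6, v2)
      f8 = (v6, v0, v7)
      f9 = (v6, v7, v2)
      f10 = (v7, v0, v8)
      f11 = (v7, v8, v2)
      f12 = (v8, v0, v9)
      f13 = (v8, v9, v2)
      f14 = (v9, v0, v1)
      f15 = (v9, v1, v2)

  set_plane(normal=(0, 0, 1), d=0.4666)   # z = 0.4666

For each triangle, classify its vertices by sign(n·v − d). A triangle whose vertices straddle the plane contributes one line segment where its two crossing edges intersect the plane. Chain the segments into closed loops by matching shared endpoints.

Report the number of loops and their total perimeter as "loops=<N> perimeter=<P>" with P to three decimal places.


loops=1 perimeter=6.931

Straddling triangles (8 of 16):
  (v1,v3,v2) [--+] → (0.800474, 0.800474, 0.4666)–(1.13204, 0, 0.4666)  len=0.8664
  (v3,v4,v2) [--+] → (0, 1.13204, 0.4666)–(0.800474, 0.800474, 0.4666)  len=0.8664
  (v4,v5,v2) [--+] → (-0.800474, 0.800474, 0.4666)–(0, 1.13204, 0.4666)  len=0.8664
  (v5,v6,v2) [--+] → (-1.13204, 0, 0.4666)–(-0.800474, 0.800474, 0.4666)  len=0.8664
  (v6,v7,v2) [--+] → (-0.800474, -0.800474, 0.4666)–(-1.13204, 0, 0.4666)  len=0.8664
  (v7,v8,v2) [--+] → (0, -1.13204, 0.4666)–(-0.800474, -0.800474, 0.4666)  len=0.8664
  (v8,v9,v2) [--+] → (0.800474, -0.800474, 0.4666)–(0, -1.13204, 0.4666)  len=0.8664
  (v9,v1,v2) [--+] → (1.13204, 0, 0.4666)–(0.800474, -0.800474, 0.4666)  len=0.8664

Chained into 1 loop(s):
  loop 1: 8 segments, perimeter = 6.9314
Total perimeter = 6.931


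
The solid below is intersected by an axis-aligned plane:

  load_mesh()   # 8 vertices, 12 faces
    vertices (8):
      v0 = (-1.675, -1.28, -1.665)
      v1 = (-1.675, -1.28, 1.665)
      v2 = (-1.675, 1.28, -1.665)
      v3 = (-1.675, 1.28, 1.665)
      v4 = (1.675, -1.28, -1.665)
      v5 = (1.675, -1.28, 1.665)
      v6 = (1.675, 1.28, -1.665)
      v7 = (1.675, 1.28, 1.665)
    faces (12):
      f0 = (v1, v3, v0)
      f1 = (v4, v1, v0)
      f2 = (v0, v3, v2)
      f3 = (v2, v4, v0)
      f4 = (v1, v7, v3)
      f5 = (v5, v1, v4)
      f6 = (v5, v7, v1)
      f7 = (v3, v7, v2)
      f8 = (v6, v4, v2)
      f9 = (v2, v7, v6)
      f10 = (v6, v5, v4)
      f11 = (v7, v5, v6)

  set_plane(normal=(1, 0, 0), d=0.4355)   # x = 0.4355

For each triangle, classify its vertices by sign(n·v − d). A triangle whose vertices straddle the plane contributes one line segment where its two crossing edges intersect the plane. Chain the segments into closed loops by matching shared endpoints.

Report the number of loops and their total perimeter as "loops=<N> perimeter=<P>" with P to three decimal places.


Straddling triangles (8 of 12):
  (v4,v1,v0) [+--] → (0.4355, -1.28, -0.4329)–(0.4355, -1.28, -1.665)  len=1.2321
  (v2,v4,v0) [-+-] → (0.4355, -0.3328, -1.665)–(0.4355, -1.28, -1.665)  len=0.9472
  (v1,v7,v3) [-+-] → (0.4355, 0.3328, 1.665)–(0.4355, 1.28, 1.665)  len=0.9472
  (v5,v1,v4) [+-+] → (0.4355, -1.28, 1.665)–(0.4355, -1.28, -0.4329)  len=2.0979
  (v5,v7,v1) [++-] → (0.4355, 0.3328, 1.665)–(0.4355, -1.28, 1.665)  len=1.6128
  (v3,v7,v2) [-+-] → (0.4355, 1.28, 1.665)–(0.4355, 1.28, 0.4329)  len=1.2321
  (v6,v4,v2) [++-] → (0.4355, -0.3328, -1.665)–(0.4355, 1.28, -1.665)  len=1.6128
  (v2,v7,v6) [-++] → (0.4355, 1.28, 0.4329)–(0.4355, 1.28, -1.665)  len=2.0979

Chained into 1 loop(s):
  loop 1: 8 segments, perimeter = 11.7800
Total perimeter = 11.780

loops=1 perimeter=11.780


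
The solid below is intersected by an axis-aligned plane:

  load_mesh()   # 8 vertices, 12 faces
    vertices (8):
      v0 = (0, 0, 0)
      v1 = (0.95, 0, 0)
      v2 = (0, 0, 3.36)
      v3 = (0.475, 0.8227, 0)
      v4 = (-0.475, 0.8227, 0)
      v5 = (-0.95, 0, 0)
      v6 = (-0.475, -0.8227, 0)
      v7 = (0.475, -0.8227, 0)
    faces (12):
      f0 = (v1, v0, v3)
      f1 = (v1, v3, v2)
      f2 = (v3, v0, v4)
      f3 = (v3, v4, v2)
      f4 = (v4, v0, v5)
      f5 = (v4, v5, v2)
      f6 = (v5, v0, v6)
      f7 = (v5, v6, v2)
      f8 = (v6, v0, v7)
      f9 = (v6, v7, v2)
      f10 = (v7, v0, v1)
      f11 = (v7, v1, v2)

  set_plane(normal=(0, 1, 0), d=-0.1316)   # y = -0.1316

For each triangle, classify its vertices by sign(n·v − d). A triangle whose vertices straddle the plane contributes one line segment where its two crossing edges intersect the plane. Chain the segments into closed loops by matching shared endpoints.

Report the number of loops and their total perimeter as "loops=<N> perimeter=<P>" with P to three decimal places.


loops=1 perimeter=7.766

Straddling triangles (6 of 12):
  (v5,v0,v6) [++-] → (-0.0759815, -0.1316, 0)–(-0.874018, -0.1316, 0)  len=0.7980
  (v5,v6,v2) [+-+] → (-0.874018, -0.1316, 0)–(-0.0759815, -0.1316, 2.82253)  len=2.9332
  (v6,v0,v7) [-+-] → (-0.0759815, -0.1316, 0)–(0.0759815, -0.1316, 0)  len=0.1520
  (v6,v7,v2) [--+] → (0.0759815, -0.1316, 2.82253)–(-0.0759815, -0.1316, 2.82253)  len=0.1520
  (v7,v0,v1) [-++] → (0.0759815, -0.1316, 0)–(0.874018, -0.1316, 0)  len=0.7980
  (v7,v1,v2) [-++] → (0.874018, -0.1316, 0)–(0.0759815, -0.1316, 2.82253)  len=2.9332

Chained into 1 loop(s):
  loop 1: 6 segments, perimeter = 7.7664
Total perimeter = 7.766


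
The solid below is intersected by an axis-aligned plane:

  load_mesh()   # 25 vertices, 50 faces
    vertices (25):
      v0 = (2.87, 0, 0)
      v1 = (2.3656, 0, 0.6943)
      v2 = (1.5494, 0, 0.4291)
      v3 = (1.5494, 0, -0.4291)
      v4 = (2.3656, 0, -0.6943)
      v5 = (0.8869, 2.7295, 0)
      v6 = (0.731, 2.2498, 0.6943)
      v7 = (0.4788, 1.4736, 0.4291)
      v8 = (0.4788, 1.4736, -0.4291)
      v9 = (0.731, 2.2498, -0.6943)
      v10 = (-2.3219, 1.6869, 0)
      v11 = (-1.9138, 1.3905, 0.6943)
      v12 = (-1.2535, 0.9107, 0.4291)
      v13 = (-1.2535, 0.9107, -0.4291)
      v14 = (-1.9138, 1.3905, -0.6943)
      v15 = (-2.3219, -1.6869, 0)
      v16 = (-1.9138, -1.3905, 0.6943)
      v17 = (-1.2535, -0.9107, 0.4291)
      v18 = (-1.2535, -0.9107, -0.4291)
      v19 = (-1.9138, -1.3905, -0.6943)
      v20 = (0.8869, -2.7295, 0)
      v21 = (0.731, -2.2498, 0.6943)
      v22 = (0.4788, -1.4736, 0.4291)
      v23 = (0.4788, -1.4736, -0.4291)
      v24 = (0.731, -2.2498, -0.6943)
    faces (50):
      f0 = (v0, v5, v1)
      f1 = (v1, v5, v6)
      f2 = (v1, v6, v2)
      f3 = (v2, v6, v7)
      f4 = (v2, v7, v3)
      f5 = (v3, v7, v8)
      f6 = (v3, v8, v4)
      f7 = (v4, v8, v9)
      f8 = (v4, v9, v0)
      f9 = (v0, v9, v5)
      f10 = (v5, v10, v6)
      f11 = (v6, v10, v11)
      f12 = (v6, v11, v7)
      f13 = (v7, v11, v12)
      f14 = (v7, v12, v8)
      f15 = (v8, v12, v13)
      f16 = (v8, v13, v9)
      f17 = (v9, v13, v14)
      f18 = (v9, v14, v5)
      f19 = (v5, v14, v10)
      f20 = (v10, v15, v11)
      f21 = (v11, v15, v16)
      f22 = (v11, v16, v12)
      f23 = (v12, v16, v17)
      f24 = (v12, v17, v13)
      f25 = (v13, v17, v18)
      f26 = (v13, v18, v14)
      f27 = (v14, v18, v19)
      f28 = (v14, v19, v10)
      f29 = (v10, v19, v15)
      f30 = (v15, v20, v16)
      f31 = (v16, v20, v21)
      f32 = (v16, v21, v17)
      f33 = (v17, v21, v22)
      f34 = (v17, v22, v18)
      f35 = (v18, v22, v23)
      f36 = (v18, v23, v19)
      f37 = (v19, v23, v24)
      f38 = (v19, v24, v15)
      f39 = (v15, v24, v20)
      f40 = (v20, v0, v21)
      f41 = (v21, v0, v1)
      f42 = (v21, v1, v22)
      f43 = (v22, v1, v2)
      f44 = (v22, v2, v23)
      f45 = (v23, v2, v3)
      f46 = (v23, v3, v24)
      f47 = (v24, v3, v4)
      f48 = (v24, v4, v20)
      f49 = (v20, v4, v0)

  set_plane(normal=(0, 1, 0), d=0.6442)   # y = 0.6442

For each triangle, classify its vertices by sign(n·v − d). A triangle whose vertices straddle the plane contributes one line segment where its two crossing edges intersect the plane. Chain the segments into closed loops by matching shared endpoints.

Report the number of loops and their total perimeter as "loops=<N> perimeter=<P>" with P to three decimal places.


loops=2 perimeter=8.183

Straddling triangles (20 of 50):
  (v0,v5,v1) [-+-] → (2.40196, 0.6442, 0)–(2.01661, 0.6442, 0.530436)  len=0.6556
  (v1,v5,v6) [-++] → (2.01661, 0.6442, 0.530436)–(1.89755, 0.6442, 0.6943)  len=0.2025
  (v1,v6,v2) [-+-] → (1.89755, 0.6442, 0.6943)–(1.31506, 0.6442, 0.505036)  len=0.6125
  (v2,v6,v7) [-++] → (1.31506, 0.6442, 0.505036)–(1.08138, 0.6442, 0.4291)  len=0.2457
  (v2,v7,v3) [-+-] → (1.08138, 0.6442, 0.4291)–(1.08138, 0.6442, -0.0539287)  len=0.4830
  (v3,v7,v8) [-++] → (1.08138, 0.6442, -0.0539287)–(1.08138, 0.6442, -0.4291)  len=0.3752
  (v3,v8,v4) [-+-] → (1.08138, 0.6442, -0.4291)–(1.54077, 0.6442, -0.578365)  len=0.4830
  (v4,v8,v9) [-++] → (1.54077, 0.6442, -0.578365)–(1.89755, 0.6442, -0.6943)  len=0.3752
  (v4,v9,v0) [-+-] → (1.89755, 0.6442, -0.6943)–(2.25753, 0.6442, -0.198803)  len=0.6125
  (v0,v9,v5) [-++] → (2.25753, 0.6442, -0.198803)–(2.40196, 0.6442, 0)  len=0.2457
  (v10,v15,v11) [+-+] → (-2.3219, 0.6442, 0)–(-2.01277, 0.6442, 0.525925)  len=0.6100
  (v11,v15,v16) [+--] → (-2.01277, 0.6442, 0.525925)–(-1.9138, 0.6442, 0.6943)  len=0.1953
  (v11,v16,v12) [+-+] → (-1.9138, 0.6442, 0.6943)–(-1.32997, 0.6442, 0.459813)  len=0.6292
  (v12,v16,v17) [+--] → (-1.32997, 0.6442, 0.459813)–(-1.2535, 0.6442, 0.4291)  len=0.0824
  (v12,v17,v13) [+-+] → (-1.2535, 0.6442, 0.4291)–(-1.2535, 0.6442, -0.303532)  len=0.7326
  (v13,v17,v18) [+--] → (-1.2535, 0.6442, -0.303532)–(-1.2535, 0.6442, -0.4291)  len=0.1256
  (v13,v18,v14) [+-+] → (-1.2535, 0.6442, -0.4291)–(-1.69966, 0.6442, -0.608293)  len=0.4808
  (v14,v18,v19) [+--] → (-1.69966, 0.6442, -0.608293)–(-1.9138, 0.6442, -0.6943)  len=0.2308
  (v14,v19,v10) [+-+] → (-1.9138, 0.6442, -0.6943)–(-2.18363, 0.6442, -0.235246)  len=0.5325
  (v10,v19,v15) [+--] → (-2.18363, 0.6442, -0.235246)–(-2.3219, 0.6442, 0)  len=0.2729

Chained into 2 loop(s):
  loop 1: 10 segments, perimeter = 4.2909
  loop 2: 10 segments, perimeter = 3.8920
Total perimeter = 8.183


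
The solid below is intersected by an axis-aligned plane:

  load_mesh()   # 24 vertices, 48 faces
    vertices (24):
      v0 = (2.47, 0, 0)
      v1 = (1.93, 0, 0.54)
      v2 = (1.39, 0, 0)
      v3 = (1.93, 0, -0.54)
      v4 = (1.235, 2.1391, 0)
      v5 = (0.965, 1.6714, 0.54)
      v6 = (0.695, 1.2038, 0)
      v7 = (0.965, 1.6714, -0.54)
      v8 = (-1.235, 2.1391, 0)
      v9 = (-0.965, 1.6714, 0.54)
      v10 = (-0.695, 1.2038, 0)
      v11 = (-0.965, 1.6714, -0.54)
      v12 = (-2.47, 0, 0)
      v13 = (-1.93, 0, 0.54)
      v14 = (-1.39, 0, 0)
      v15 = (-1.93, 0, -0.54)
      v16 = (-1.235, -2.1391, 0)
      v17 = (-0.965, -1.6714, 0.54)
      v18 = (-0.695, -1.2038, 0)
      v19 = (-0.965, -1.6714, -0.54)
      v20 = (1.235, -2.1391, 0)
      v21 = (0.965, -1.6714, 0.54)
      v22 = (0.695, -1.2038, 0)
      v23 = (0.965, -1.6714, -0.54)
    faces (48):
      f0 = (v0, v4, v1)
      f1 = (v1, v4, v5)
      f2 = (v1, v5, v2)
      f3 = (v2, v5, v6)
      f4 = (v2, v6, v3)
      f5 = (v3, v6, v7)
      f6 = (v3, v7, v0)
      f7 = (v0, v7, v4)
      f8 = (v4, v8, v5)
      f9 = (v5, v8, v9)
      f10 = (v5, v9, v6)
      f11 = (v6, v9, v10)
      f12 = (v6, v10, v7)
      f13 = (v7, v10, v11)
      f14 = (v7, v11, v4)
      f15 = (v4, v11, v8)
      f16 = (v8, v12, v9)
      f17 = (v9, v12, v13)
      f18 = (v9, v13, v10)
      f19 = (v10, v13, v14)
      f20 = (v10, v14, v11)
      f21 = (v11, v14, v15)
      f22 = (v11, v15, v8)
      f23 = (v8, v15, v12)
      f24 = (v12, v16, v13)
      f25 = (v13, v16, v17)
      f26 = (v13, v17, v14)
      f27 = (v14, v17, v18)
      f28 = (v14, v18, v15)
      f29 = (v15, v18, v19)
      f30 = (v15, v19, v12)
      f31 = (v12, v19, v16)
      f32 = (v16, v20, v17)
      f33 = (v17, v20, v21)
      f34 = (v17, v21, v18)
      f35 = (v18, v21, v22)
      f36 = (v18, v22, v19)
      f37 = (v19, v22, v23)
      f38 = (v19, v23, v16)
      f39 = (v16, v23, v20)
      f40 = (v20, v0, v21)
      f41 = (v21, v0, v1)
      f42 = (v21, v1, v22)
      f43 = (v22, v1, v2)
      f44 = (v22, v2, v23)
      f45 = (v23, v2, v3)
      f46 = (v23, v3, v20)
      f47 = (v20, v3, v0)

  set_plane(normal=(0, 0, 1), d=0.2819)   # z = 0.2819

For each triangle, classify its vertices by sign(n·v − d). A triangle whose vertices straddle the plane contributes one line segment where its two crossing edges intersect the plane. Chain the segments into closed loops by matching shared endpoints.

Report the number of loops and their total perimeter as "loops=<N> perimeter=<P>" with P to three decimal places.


Straddling triangles (24 of 48):
  (v0,v4,v1) [--+] → (1.59782, 1.02241, 0.2819)–(2.1881, 0, 0.2819)  len=1.1806
  (v1,v4,v5) [+-+] → (1.59782, 1.02241, 0.2819)–(1.09405, 1.89494, 0.2819)  len=1.0075
  (v1,v5,v2) [++-] → (1.16813, 0.872533, 0.2819)–(1.6719, 0, 0.2819)  len=1.0075
  (v2,v5,v6) [-+-] → (1.16813, 0.872533, 0.2819)–(0.83595, 1.4479, 0.2819)  len=0.6644
  (v4,v8,v5) [--+] → (-0.0865185, 1.89494, 0.2819)–(1.09405, 1.89494, 0.2819)  len=1.1806
  (v5,v8,v9) [+-+] → (-0.0865185, 1.89494, 0.2819)–(-1.09405, 1.89494, 0.2819)  len=1.0075
  (v5,v9,v6) [++-] → (-0.171581, 1.4479, 0.2819)–(0.83595, 1.4479, 0.2819)  len=1.0075
  (v6,v9,v10) [-+-] → (-0.171581, 1.4479, 0.2819)–(-0.83595, 1.4479, 0.2819)  len=0.6644
  (v8,v12,v9) [--+] → (-1.68433, 0.872533, 0.2819)–(-1.09405, 1.89494, 0.2819)  len=1.1806
  (v9,v12,v13) [+-+] → (-1.68433, 0.872533, 0.2819)–(-2.1881, 0, 0.2819)  len=1.0075
  (v9,v13,v10) [++-] → (-1.33972, 0.575372, 0.2819)–(-0.83595, 1.4479, 0.2819)  len=1.0075
  (v10,v13,v14) [-+-] → (-1.33972, 0.575372, 0.2819)–(-1.6719, 0, 0.2819)  len=0.6644
  (v12,v16,v13) [--+] → (-1.59782, -1.02241, 0.2819)–(-2.1881, 0, 0.2819)  len=1.1806
  (v13,v16,v17) [+-+] → (-1.59782, -1.02241, 0.2819)–(-1.09405, -1.89494, 0.2819)  len=1.0075
  (v13,v17,v14) [++-] → (-1.16813, -0.872533, 0.2819)–(-1.6719, 0, 0.2819)  len=1.0075
  (v14,v17,v18) [-+-] → (-1.16813, -0.872533, 0.2819)–(-0.83595, -1.4479, 0.2819)  len=0.6644
  (v16,v20,v17) [--+] → (0.0865185, -1.89494, 0.2819)–(-1.09405, -1.89494, 0.2819)  len=1.1806
  (v17,v20,v21) [+-+] → (0.0865185, -1.89494, 0.2819)–(1.09405, -1.89494, 0.2819)  len=1.0075
  (v17,v21,v18) [++-] → (0.171581, -1.4479, 0.2819)–(-0.83595, -1.4479, 0.2819)  len=1.0075
  (v18,v21,v22) [-+-] → (0.171581, -1.4479, 0.2819)–(0.83595, -1.4479, 0.2819)  len=0.6644
  (v20,v0,v21) [--+] → (1.68433, -0.872533, 0.2819)–(1.09405, -1.89494, 0.2819)  len=1.1806
  (v21,v0,v1) [+-+] → (1.68433, -0.872533, 0.2819)–(2.1881, 0, 0.2819)  len=1.0075
  (v21,v1,v22) [++-] → (1.33972, -0.575372, 0.2819)–(0.83595, -1.4479, 0.2819)  len=1.0075
  (v22,v1,v2) [-+-] → (1.33972, -0.575372, 0.2819)–(1.6719, 0, 0.2819)  len=0.6644

Chained into 2 loop(s):
  loop 1: 12 segments, perimeter = 13.1286
  loop 2: 12 segments, perimeter = 10.0314
Total perimeter = 23.160

loops=2 perimeter=23.160
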